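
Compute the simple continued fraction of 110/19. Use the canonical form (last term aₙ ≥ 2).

[5; 1, 3, 1, 3]

110 = 5·19 + 15
19 = 1·15 + 4
15 = 3·4 + 3
4 = 1·3 + 1
3 = 3·1 + 0  (stop)
So 110/19 = [5; 1, 3, 1, 3].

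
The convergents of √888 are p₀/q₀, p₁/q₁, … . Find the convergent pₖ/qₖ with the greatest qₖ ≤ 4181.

44401/1490

√888 = [29; 1, 3, 1, 58, …] (period length 4).
Convergents:
  p_0/q_0 = 29/1
  p_1/q_1 = 30/1
  p_2/q_2 = 119/4
  p_3/q_3 = 149/5
  p_4/q_4 = 8761/294
  p_5/q_5 = 8910/299
  p_6/q_6 = 35491/1191
  p_7/q_7 = 44401/1490
  p_8/q_8 = 2610749/87611
q_7 = 1490 ≤ 4181 < 87611 = q_8, so the answer is 44401/1490.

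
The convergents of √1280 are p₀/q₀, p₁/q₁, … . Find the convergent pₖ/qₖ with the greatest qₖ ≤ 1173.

40285/1126

√1280 = [35; 1, 3, 2, 17, 2, 3, 1, 70, …] (period length 8).
Convergents:
  p_0/q_0 = 35/1
  p_1/q_1 = 36/1
  p_2/q_2 = 143/4
  p_3/q_3 = 322/9
  p_4/q_4 = 5617/157
  p_5/q_5 = 11556/323
  p_6/q_6 = 40285/1126
  p_7/q_7 = 51841/1449
q_6 = 1126 ≤ 1173 < 1449 = q_7, so the answer is 40285/1126.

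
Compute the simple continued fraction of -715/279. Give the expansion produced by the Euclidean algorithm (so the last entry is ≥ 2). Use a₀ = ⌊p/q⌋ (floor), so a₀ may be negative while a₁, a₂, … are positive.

-715 = -3×279 + 122
279 = 2×122 + 35
122 = 3×35 + 17
35 = 2×17 + 1
17 = 17×1 + 0  (stop)
So -715/279 = [-3; 2, 3, 2, 17].

[-3; 2, 3, 2, 17]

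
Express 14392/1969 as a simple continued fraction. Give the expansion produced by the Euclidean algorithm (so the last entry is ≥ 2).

14392 = 7*1969 + 609
1969 = 3*609 + 142
609 = 4*142 + 41
142 = 3*41 + 19
41 = 2*19 + 3
19 = 6*3 + 1
3 = 3*1 + 0  (stop)
So 14392/1969 = [7; 3, 4, 3, 2, 6, 3].

[7; 3, 4, 3, 2, 6, 3]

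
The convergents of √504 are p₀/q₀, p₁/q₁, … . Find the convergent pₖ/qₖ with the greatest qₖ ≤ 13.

202/9

√504 = [22; 2, 4, 2, 44, …] (period length 4).
Convergents:
  p_0/q_0 = 22/1
  p_1/q_1 = 45/2
  p_2/q_2 = 202/9
  p_3/q_3 = 449/20
q_2 = 9 ≤ 13 < 20 = q_3, so the answer is 202/9.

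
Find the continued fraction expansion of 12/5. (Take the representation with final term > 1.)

[2; 2, 2]

12 = 2·5 + 2
5 = 2·2 + 1
2 = 2·1 + 0  (stop)
So 12/5 = [2; 2, 2].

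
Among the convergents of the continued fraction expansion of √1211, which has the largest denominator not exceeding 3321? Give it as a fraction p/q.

60551/1740

√1211 = [34; 1, 3, 1, 68, …] (period length 4).
Convergents:
  p_0/q_0 = 34/1
  p_1/q_1 = 35/1
  p_2/q_2 = 139/4
  p_3/q_3 = 174/5
  p_4/q_4 = 11971/344
  p_5/q_5 = 12145/349
  p_6/q_6 = 48406/1391
  p_7/q_7 = 60551/1740
  p_8/q_8 = 4165874/119711
q_7 = 1740 ≤ 3321 < 119711 = q_8, so the answer is 60551/1740.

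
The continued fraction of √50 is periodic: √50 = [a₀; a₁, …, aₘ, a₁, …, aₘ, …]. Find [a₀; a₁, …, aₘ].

[7; 14]

a₀ = ⌊√50⌋ = 7.
With m₀=0, d₀=1 and mₖ₊₁ = dₖaₖ − mₖ, dₖ₊₁ = (n − mₖ₊₁²)/dₖ, aₖ₊₁ = ⌊(a₀+mₖ₊₁)/dₖ₊₁⌋:
  k=1: m=7, d=1, a=14
d=1 and a=2a₀=14 at k=1, so the next step gives (m, d) = (7, 1) again — its k=1 value — and the period has length 1.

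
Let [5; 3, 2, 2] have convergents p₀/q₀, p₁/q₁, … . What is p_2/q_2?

37/7

Using pₖ = aₖpₖ₋₁ + pₖ₋₂, qₖ = aₖqₖ₋₁ + qₖ₋₂ (with p₋₁=1, p₋₂=0, q₋₁=0, q₋₂=1):
  k=0: a=5, p=5, q=1
  k=1: a=3, p=16, q=3
  k=2: a=2, p=37, q=7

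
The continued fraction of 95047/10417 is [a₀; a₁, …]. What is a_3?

1

95047 = 9·10417 + 1294   →  a_0 = 9
10417 = 8·1294 + 65   →  a_1 = 8
1294 = 19·65 + 59   →  a_2 = 19
65 = 1·59 + 6   →  a_3 = 1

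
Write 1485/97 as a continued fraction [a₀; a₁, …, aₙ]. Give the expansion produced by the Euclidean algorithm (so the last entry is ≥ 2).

1485 = 15*97 + 30
97 = 3*30 + 7
30 = 4*7 + 2
7 = 3*2 + 1
2 = 2*1 + 0  (stop)
So 1485/97 = [15; 3, 4, 3, 2].

[15; 3, 4, 3, 2]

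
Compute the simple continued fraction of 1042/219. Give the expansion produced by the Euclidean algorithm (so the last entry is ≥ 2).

[4; 1, 3, 7, 1, 1, 3]

1042 = 4*219 + 166
219 = 1*166 + 53
166 = 3*53 + 7
53 = 7*7 + 4
7 = 1*4 + 3
4 = 1*3 + 1
3 = 3*1 + 0  (stop)
So 1042/219 = [4; 1, 3, 7, 1, 1, 3].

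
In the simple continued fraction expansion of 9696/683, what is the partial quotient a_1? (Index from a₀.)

5

9696 = 14·683 + 134   →  a_0 = 14
683 = 5·134 + 13   →  a_1 = 5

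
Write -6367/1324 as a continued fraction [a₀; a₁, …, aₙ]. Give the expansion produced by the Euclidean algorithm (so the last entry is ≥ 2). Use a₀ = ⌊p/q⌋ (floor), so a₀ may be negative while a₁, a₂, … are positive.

[-5; 5, 4, 3, 2, 8]

-6367 = -5·1324 + 253
1324 = 5·253 + 59
253 = 4·59 + 17
59 = 3·17 + 8
17 = 2·8 + 1
8 = 8·1 + 0  (stop)
So -6367/1324 = [-5; 5, 4, 3, 2, 8].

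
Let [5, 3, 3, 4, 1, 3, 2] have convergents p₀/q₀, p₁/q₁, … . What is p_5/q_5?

1071/202

Using pₖ = aₖpₖ₋₁ + pₖ₋₂, qₖ = aₖqₖ₋₁ + qₖ₋₂ (with p₋₁=1, p₋₂=0, q₋₁=0, q₋₂=1):
  k=0: a=5, p=5, q=1
  k=1: a=3, p=16, q=3
  k=2: a=3, p=53, q=10
  k=3: a=4, p=228, q=43
  k=4: a=1, p=281, q=53
  k=5: a=3, p=1071, q=202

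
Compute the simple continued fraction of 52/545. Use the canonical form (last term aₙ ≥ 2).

[0; 10, 2, 12, 2]

52 = 0×545 + 52
545 = 10×52 + 25
52 = 2×25 + 2
25 = 12×2 + 1
2 = 2×1 + 0  (stop)
So 52/545 = [0; 10, 2, 12, 2].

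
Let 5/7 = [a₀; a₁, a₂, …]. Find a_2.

2

5 = 0·7 + 5   →  a_0 = 0
7 = 1·5 + 2   →  a_1 = 1
5 = 2·2 + 1   →  a_2 = 2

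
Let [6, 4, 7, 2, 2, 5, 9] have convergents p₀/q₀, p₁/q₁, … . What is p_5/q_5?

5162/827

Using pₖ = aₖpₖ₋₁ + pₖ₋₂, qₖ = aₖqₖ₋₁ + qₖ₋₂ (with p₋₁=1, p₋₂=0, q₋₁=0, q₋₂=1):
  k=0: a=6, p=6, q=1
  k=1: a=4, p=25, q=4
  k=2: a=7, p=181, q=29
  k=3: a=2, p=387, q=62
  k=4: a=2, p=955, q=153
  k=5: a=5, p=5162, q=827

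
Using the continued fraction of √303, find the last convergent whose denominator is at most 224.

2524/145

√303 = [17; 2, 2, 5, 2, 2, 34, …] (period length 6).
Convergents:
  p_0/q_0 = 17/1
  p_1/q_1 = 35/2
  p_2/q_2 = 87/5
  p_3/q_3 = 470/27
  p_4/q_4 = 1027/59
  p_5/q_5 = 2524/145
  p_6/q_6 = 86843/4989
q_5 = 145 ≤ 224 < 4989 = q_6, so the answer is 2524/145.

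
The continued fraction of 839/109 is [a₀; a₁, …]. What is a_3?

839 = 7·109 + 76   →  a_0 = 7
109 = 1·76 + 33   →  a_1 = 1
76 = 2·33 + 10   →  a_2 = 2
33 = 3·10 + 3   →  a_3 = 3

3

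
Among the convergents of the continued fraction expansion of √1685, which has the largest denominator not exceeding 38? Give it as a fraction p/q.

√1685 = [41; 20, 1, 1, 20, 82, …] (period length 5).
Convergents:
  p_0/q_0 = 41/1
  p_1/q_1 = 821/20
  p_2/q_2 = 862/21
  p_3/q_3 = 1683/41
q_2 = 21 ≤ 38 < 41 = q_3, so the answer is 862/21.

862/21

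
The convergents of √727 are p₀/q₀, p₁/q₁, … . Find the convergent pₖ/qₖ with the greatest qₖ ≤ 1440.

√727 = [26; 1, 25, 1, 52, …] (period length 4).
Convergents:
  p_0/q_0 = 26/1
  p_1/q_1 = 27/1
  p_2/q_2 = 701/26
  p_3/q_3 = 728/27
  p_4/q_4 = 38557/1430
  p_5/q_5 = 39285/1457
q_4 = 1430 ≤ 1440 < 1457 = q_5, so the answer is 38557/1430.

38557/1430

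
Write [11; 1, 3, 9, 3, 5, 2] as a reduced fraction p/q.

15742/1339

Fold from the inside: start with 2/1.
  5 + 1/2 = 11/2
  3 + 2/11 = 35/11
  9 + 11/35 = 326/35
  3 + 35/326 = 1013/326
  1 + 326/1013 = 1339/1013
  11 + 1013/1339 = 15742/1339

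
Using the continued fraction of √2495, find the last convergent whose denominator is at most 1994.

98851/1979

√2495 = [49; 1, 18, 1, 98, …] (period length 4).
Convergents:
  p_0/q_0 = 49/1
  p_1/q_1 = 50/1
  p_2/q_2 = 949/19
  p_3/q_3 = 999/20
  p_4/q_4 = 98851/1979
  p_5/q_5 = 99850/1999
q_4 = 1979 ≤ 1994 < 1999 = q_5, so the answer is 98851/1979.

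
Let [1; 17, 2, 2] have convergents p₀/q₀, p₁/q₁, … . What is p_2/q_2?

Using pₖ = aₖpₖ₋₁ + pₖ₋₂, qₖ = aₖqₖ₋₁ + qₖ₋₂ (with p₋₁=1, p₋₂=0, q₋₁=0, q₋₂=1):
  k=0: a=1, p=1, q=1
  k=1: a=17, p=18, q=17
  k=2: a=2, p=37, q=35

37/35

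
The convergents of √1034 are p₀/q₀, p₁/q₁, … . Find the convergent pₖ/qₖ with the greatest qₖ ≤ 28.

√1034 = [32; 6, 2, 2, 2, 6, 64, …] (period length 6).
Convergents:
  p_0/q_0 = 32/1
  p_1/q_1 = 193/6
  p_2/q_2 = 418/13
  p_3/q_3 = 1029/32
q_2 = 13 ≤ 28 < 32 = q_3, so the answer is 418/13.

418/13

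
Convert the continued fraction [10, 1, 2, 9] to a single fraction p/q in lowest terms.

Using pₖ = aₖpₖ₋₁ + pₖ₋₂ and qₖ = aₖqₖ₋₁ + qₖ₋₂:
  k=0: a=10, p=10, q=1
  k=1: a=1, p=11, q=1
  k=2: a=2, p=32, q=3
  k=3: a=9, p=299, q=28

299/28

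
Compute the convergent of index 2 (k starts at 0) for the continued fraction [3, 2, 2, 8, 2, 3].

17/5

Using pₖ = aₖpₖ₋₁ + pₖ₋₂, qₖ = aₖqₖ₋₁ + qₖ₋₂ (with p₋₁=1, p₋₂=0, q₋₁=0, q₋₂=1):
  k=0: a=3, p=3, q=1
  k=1: a=2, p=7, q=2
  k=2: a=2, p=17, q=5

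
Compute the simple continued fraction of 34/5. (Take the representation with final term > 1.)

[6; 1, 4]

34 = 6*5 + 4
5 = 1*4 + 1
4 = 4*1 + 0  (stop)
So 34/5 = [6; 1, 4].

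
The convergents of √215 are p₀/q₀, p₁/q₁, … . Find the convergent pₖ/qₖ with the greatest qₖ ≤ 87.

√215 = [14; 1, 1, 1, 28, …] (period length 4).
Convergents:
  p_0/q_0 = 14/1
  p_1/q_1 = 15/1
  p_2/q_2 = 29/2
  p_3/q_3 = 44/3
  p_4/q_4 = 1261/86
  p_5/q_5 = 1305/89
q_4 = 86 ≤ 87 < 89 = q_5, so the answer is 1261/86.

1261/86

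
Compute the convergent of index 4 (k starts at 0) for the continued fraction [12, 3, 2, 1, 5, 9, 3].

701/57

Using pₖ = aₖpₖ₋₁ + pₖ₋₂, qₖ = aₖqₖ₋₁ + qₖ₋₂ (with p₋₁=1, p₋₂=0, q₋₁=0, q₋₂=1):
  k=0: a=12, p=12, q=1
  k=1: a=3, p=37, q=3
  k=2: a=2, p=86, q=7
  k=3: a=1, p=123, q=10
  k=4: a=5, p=701, q=57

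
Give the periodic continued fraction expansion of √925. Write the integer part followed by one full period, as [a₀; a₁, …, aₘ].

a₀ = ⌊√925⌋ = 30.

[30; 2, 2, 2, 2, 60]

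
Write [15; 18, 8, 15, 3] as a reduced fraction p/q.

101231/6724

Fold from the inside: start with 3/1.
  15 + 1/3 = 46/3
  8 + 3/46 = 371/46
  18 + 46/371 = 6724/371
  15 + 371/6724 = 101231/6724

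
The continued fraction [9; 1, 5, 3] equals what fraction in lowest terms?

Fold from the inside: start with 3/1.
  5 + 1/3 = 16/3
  1 + 3/16 = 19/16
  9 + 16/19 = 187/19

187/19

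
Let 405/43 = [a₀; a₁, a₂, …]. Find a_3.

405 = 9·43 + 18   →  a_0 = 9
43 = 2·18 + 7   →  a_1 = 2
18 = 2·7 + 4   →  a_2 = 2
7 = 1·4 + 3   →  a_3 = 1

1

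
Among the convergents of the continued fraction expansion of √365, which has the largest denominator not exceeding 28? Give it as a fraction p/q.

√365 = [19; 9, 1, 1, 9, 38, …] (period length 5).
Convergents:
  p_0/q_0 = 19/1
  p_1/q_1 = 172/9
  p_2/q_2 = 191/10
  p_3/q_3 = 363/19
  p_4/q_4 = 3458/181
q_3 = 19 ≤ 28 < 181 = q_4, so the answer is 363/19.

363/19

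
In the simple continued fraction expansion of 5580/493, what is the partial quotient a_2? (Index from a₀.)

5580 = 11·493 + 157   →  a_0 = 11
493 = 3·157 + 22   →  a_1 = 3
157 = 7·22 + 3   →  a_2 = 7

7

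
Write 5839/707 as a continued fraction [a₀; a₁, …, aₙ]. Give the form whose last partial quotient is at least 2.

[8; 3, 1, 6, 3, 8]

5839 = 8*707 + 183
707 = 3*183 + 158
183 = 1*158 + 25
158 = 6*25 + 8
25 = 3*8 + 1
8 = 8*1 + 0  (stop)
So 5839/707 = [8; 3, 1, 6, 3, 8].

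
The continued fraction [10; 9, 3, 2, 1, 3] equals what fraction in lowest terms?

Fold from the inside: start with 3/1.
  1 + 1/3 = 4/3
  2 + 3/4 = 11/4
  3 + 4/11 = 37/11
  9 + 11/37 = 344/37
  10 + 37/344 = 3477/344

3477/344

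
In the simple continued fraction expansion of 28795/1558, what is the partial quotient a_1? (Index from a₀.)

2

28795 = 18·1558 + 751   →  a_0 = 18
1558 = 2·751 + 56   →  a_1 = 2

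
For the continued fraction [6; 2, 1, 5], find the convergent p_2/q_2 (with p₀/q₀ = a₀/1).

19/3

Using pₖ = aₖpₖ₋₁ + pₖ₋₂, qₖ = aₖqₖ₋₁ + qₖ₋₂ (with p₋₁=1, p₋₂=0, q₋₁=0, q₋₂=1):
  k=0: a=6, p=6, q=1
  k=1: a=2, p=13, q=2
  k=2: a=1, p=19, q=3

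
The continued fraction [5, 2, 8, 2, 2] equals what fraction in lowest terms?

487/89

Using pₖ = aₖpₖ₋₁ + pₖ₋₂ and qₖ = aₖqₖ₋₁ + qₖ₋₂:
  k=0: a=5, p=5, q=1
  k=1: a=2, p=11, q=2
  k=2: a=8, p=93, q=17
  k=3: a=2, p=197, q=36
  k=4: a=2, p=487, q=89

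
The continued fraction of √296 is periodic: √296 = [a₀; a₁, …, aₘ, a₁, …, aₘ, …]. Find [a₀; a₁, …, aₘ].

a₀ = ⌊√296⌋ = 17.
With m₀=0, d₀=1 and mₖ₊₁ = dₖaₖ − mₖ, dₖ₊₁ = (n − mₖ₊₁²)/dₖ, aₖ₊₁ = ⌊(a₀+mₖ₊₁)/dₖ₊₁⌋:
  k=1: m=17, d=7, a=4
  k=2: m=11, d=25, a=1
  k=3: m=14, d=4, a=7
  k=4: m=14, d=25, a=1
  k=5: m=11, d=7, a=4
  k=6: m=17, d=1, a=34
d=1 and a=2a₀=34 at k=6, so the next step gives (m, d) = (17, 7) again — its k=1 value — and the period has length 6.

[17; 4, 1, 7, 1, 4, 34]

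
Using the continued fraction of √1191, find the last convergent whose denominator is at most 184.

√1191 = [34; 1, 1, 22, 1, 1, 68, …] (period length 6).
Convergents:
  p_0/q_0 = 34/1
  p_1/q_1 = 35/1
  p_2/q_2 = 69/2
  p_3/q_3 = 1553/45
  p_4/q_4 = 1622/47
  p_5/q_5 = 3175/92
  p_6/q_6 = 217522/6303
q_5 = 92 ≤ 184 < 6303 = q_6, so the answer is 3175/92.

3175/92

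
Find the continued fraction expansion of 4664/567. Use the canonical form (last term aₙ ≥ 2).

[8; 4, 2, 3, 18]

4664 = 8·567 + 128
567 = 4·128 + 55
128 = 2·55 + 18
55 = 3·18 + 1
18 = 18·1 + 0  (stop)
So 4664/567 = [8; 4, 2, 3, 18].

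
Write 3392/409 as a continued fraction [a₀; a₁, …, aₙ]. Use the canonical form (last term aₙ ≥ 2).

3392 = 8×409 + 120
409 = 3×120 + 49
120 = 2×49 + 22
49 = 2×22 + 5
22 = 4×5 + 2
5 = 2×2 + 1
2 = 2×1 + 0  (stop)
So 3392/409 = [8; 3, 2, 2, 4, 2, 2].

[8; 3, 2, 2, 4, 2, 2]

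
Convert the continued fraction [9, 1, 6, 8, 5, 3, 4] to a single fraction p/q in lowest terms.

39675/4024

Fold from the inside: start with 4/1.
  3 + 1/4 = 13/4
  5 + 4/13 = 69/13
  8 + 13/69 = 565/69
  6 + 69/565 = 3459/565
  1 + 565/3459 = 4024/3459
  9 + 3459/4024 = 39675/4024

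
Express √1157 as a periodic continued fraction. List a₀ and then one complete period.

a₀ = ⌊√1157⌋ = 34.

[34; 68]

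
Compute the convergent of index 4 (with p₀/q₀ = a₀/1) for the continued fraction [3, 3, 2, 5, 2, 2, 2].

Using pₖ = aₖpₖ₋₁ + pₖ₋₂, qₖ = aₖqₖ₋₁ + qₖ₋₂ (with p₋₁=1, p₋₂=0, q₋₁=0, q₋₂=1):
  k=0: a=3, p=3, q=1
  k=1: a=3, p=10, q=3
  k=2: a=2, p=23, q=7
  k=3: a=5, p=125, q=38
  k=4: a=2, p=273, q=83

273/83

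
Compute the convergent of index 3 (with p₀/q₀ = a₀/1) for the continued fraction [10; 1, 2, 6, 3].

203/19

Using pₖ = aₖpₖ₋₁ + pₖ₋₂, qₖ = aₖqₖ₋₁ + qₖ₋₂ (with p₋₁=1, p₋₂=0, q₋₁=0, q₋₂=1):
  k=0: a=10, p=10, q=1
  k=1: a=1, p=11, q=1
  k=2: a=2, p=32, q=3
  k=3: a=6, p=203, q=19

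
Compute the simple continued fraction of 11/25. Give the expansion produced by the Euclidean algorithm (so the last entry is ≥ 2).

[0; 2, 3, 1, 2]

11 = 0·25 + 11
25 = 2·11 + 3
11 = 3·3 + 2
3 = 1·2 + 1
2 = 2·1 + 0  (stop)
So 11/25 = [0; 2, 3, 1, 2].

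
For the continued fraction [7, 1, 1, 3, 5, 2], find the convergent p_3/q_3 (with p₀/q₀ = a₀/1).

53/7

Using pₖ = aₖpₖ₋₁ + pₖ₋₂, qₖ = aₖqₖ₋₁ + qₖ₋₂ (with p₋₁=1, p₋₂=0, q₋₁=0, q₋₂=1):
  k=0: a=7, p=7, q=1
  k=1: a=1, p=8, q=1
  k=2: a=1, p=15, q=2
  k=3: a=3, p=53, q=7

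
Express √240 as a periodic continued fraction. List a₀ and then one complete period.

a₀ = ⌊√240⌋ = 15.
With m₀=0, d₀=1 and mₖ₊₁ = dₖaₖ − mₖ, dₖ₊₁ = (n − mₖ₊₁²)/dₖ, aₖ₊₁ = ⌊(a₀+mₖ₊₁)/dₖ₊₁⌋:
  k=1: m=15, d=15, a=2
  k=2: m=15, d=1, a=30
d=1 and a=2a₀=30 at k=2, so the next step gives (m, d) = (15, 15) again — its k=1 value — and the period has length 2.

[15; 2, 30]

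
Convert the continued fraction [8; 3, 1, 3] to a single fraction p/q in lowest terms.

Fold from the inside: start with 3/1.
  1 + 1/3 = 4/3
  3 + 3/4 = 15/4
  8 + 4/15 = 124/15

124/15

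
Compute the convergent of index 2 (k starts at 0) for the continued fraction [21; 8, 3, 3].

Using pₖ = aₖpₖ₋₁ + pₖ₋₂, qₖ = aₖqₖ₋₁ + qₖ₋₂ (with p₋₁=1, p₋₂=0, q₋₁=0, q₋₂=1):
  k=0: a=21, p=21, q=1
  k=1: a=8, p=169, q=8
  k=2: a=3, p=528, q=25

528/25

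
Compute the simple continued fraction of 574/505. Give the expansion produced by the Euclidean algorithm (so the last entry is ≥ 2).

[1; 7, 3, 7, 3]

574 = 1*505 + 69
505 = 7*69 + 22
69 = 3*22 + 3
22 = 7*3 + 1
3 = 3*1 + 0  (stop)
So 574/505 = [1; 7, 3, 7, 3].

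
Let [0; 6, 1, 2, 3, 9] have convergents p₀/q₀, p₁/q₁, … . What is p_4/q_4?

Using pₖ = aₖpₖ₋₁ + pₖ₋₂, qₖ = aₖqₖ₋₁ + qₖ₋₂ (with p₋₁=1, p₋₂=0, q₋₁=0, q₋₂=1):
  k=0: a=0, p=0, q=1
  k=1: a=6, p=1, q=6
  k=2: a=1, p=1, q=7
  k=3: a=2, p=3, q=20
  k=4: a=3, p=10, q=67

10/67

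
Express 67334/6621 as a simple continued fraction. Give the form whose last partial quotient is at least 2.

67334 = 10*6621 + 1124
6621 = 5*1124 + 1001
1124 = 1*1001 + 123
1001 = 8*123 + 17
123 = 7*17 + 4
17 = 4*4 + 1
4 = 4*1 + 0  (stop)
So 67334/6621 = [10; 5, 1, 8, 7, 4, 4].

[10; 5, 1, 8, 7, 4, 4]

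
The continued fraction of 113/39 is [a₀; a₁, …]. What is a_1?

113 = 2·39 + 35   →  a_0 = 2
39 = 1·35 + 4   →  a_1 = 1

1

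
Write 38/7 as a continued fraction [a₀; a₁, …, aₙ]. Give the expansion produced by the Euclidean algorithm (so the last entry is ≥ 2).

[5; 2, 3]

38 = 5×7 + 3
7 = 2×3 + 1
3 = 3×1 + 0  (stop)
So 38/7 = [5; 2, 3].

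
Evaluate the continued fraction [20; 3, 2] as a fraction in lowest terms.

142/7

Using pₖ = aₖpₖ₋₁ + pₖ₋₂ and qₖ = aₖqₖ₋₁ + qₖ₋₂:
  k=0: a=20, p=20, q=1
  k=1: a=3, p=61, q=3
  k=2: a=2, p=142, q=7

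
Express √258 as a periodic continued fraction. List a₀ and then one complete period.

[16; 16, 32]

a₀ = ⌊√258⌋ = 16.
With m₀=0, d₀=1 and mₖ₊₁ = dₖaₖ − mₖ, dₖ₊₁ = (n − mₖ₊₁²)/dₖ, aₖ₊₁ = ⌊(a₀+mₖ₊₁)/dₖ₊₁⌋:
  k=1: m=16, d=2, a=16
  k=2: m=16, d=1, a=32
d=1 and a=2a₀=32 at k=2, so the next step gives (m, d) = (16, 2) again — its k=1 value — and the period has length 2.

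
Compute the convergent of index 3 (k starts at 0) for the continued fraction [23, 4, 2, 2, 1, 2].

511/22

Using pₖ = aₖpₖ₋₁ + pₖ₋₂, qₖ = aₖqₖ₋₁ + qₖ₋₂ (with p₋₁=1, p₋₂=0, q₋₁=0, q₋₂=1):
  k=0: a=23, p=23, q=1
  k=1: a=4, p=93, q=4
  k=2: a=2, p=209, q=9
  k=3: a=2, p=511, q=22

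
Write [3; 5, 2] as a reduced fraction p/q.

Fold from the inside: start with 2/1.
  5 + 1/2 = 11/2
  3 + 2/11 = 35/11

35/11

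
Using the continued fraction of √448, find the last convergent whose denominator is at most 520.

5355/253

√448 = [21; 6, 42, …] (period length 2).
Convergents:
  p_0/q_0 = 21/1
  p_1/q_1 = 127/6
  p_2/q_2 = 5355/253
  p_3/q_3 = 32257/1524
q_2 = 253 ≤ 520 < 1524 = q_3, so the answer is 5355/253.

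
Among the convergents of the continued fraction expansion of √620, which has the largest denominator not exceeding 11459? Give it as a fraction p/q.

124001/4980

√620 = [24; 1, 8, 1, 48, …] (period length 4).
Convergents:
  p_0/q_0 = 24/1
  p_1/q_1 = 25/1
  p_2/q_2 = 224/9
  p_3/q_3 = 249/10
  p_4/q_4 = 12176/489
  p_5/q_5 = 12425/499
  p_6/q_6 = 111576/4481
  p_7/q_7 = 124001/4980
  p_8/q_8 = 6063624/243521
q_7 = 4980 ≤ 11459 < 243521 = q_8, so the answer is 124001/4980.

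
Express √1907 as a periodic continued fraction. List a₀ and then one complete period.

a₀ = ⌊√1907⌋ = 43.
With m₀=0, d₀=1 and mₖ₊₁ = dₖaₖ − mₖ, dₖ₊₁ = (n − mₖ₊₁²)/dₖ, aₖ₊₁ = ⌊(a₀+mₖ₊₁)/dₖ₊₁⌋:
  k=1: m=43, d=58, a=1
  k=2: m=15, d=29, a=2
  k=3: m=43, d=2, a=43
  k=4: m=43, d=29, a=2
  k=5: m=15, d=58, a=1
  k=6: m=43, d=1, a=86
d=1 and a=2a₀=86 at k=6, so the next step gives (m, d) = (43, 58) again — its k=1 value — and the period has length 6.

[43; 1, 2, 43, 2, 1, 86]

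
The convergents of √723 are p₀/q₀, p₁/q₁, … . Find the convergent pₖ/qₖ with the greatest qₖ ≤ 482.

12799/476

√723 = [26; 1, 7, 1, 52, …] (period length 4).
Convergents:
  p_0/q_0 = 26/1
  p_1/q_1 = 27/1
  p_2/q_2 = 215/8
  p_3/q_3 = 242/9
  p_4/q_4 = 12799/476
  p_5/q_5 = 13041/485
q_4 = 476 ≤ 482 < 485 = q_5, so the answer is 12799/476.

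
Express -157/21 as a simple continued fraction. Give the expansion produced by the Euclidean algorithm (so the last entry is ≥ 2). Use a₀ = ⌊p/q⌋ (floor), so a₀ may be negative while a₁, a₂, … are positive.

-157 = -8·21 + 11
21 = 1·11 + 10
11 = 1·10 + 1
10 = 10·1 + 0  (stop)
So -157/21 = [-8; 1, 1, 10].

[-8; 1, 1, 10]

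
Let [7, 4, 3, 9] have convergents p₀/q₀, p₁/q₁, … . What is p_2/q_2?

Using pₖ = aₖpₖ₋₁ + pₖ₋₂, qₖ = aₖqₖ₋₁ + qₖ₋₂ (with p₋₁=1, p₋₂=0, q₋₁=0, q₋₂=1):
  k=0: a=7, p=7, q=1
  k=1: a=4, p=29, q=4
  k=2: a=3, p=94, q=13

94/13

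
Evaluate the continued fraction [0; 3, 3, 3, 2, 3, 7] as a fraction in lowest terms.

576/1903

Fold from the inside: start with 7/1.
  3 + 1/7 = 22/7
  2 + 7/22 = 51/22
  3 + 22/51 = 175/51
  3 + 51/175 = 576/175
  3 + 175/576 = 1903/576
  0 + 576/1903 = 576/1903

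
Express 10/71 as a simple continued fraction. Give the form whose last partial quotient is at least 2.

10 = 0·71 + 10
71 = 7·10 + 1
10 = 10·1 + 0  (stop)
So 10/71 = [0; 7, 10].

[0; 7, 10]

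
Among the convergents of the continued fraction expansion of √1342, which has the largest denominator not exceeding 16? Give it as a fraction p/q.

403/11

√1342 = [36; 1, 1, 1, 2, 1, 1, 1, 72, …] (period length 8).
Convergents:
  p_0/q_0 = 36/1
  p_1/q_1 = 37/1
  p_2/q_2 = 73/2
  p_3/q_3 = 110/3
  p_4/q_4 = 293/8
  p_5/q_5 = 403/11
  p_6/q_6 = 696/19
q_5 = 11 ≤ 16 < 19 = q_6, so the answer is 403/11.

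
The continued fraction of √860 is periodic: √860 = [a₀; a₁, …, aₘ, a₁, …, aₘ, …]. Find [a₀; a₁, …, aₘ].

a₀ = ⌊√860⌋ = 29.
With m₀=0, d₀=1 and mₖ₊₁ = dₖaₖ − mₖ, dₖ₊₁ = (n − mₖ₊₁²)/dₖ, aₖ₊₁ = ⌊(a₀+mₖ₊₁)/dₖ₊₁⌋:
  k=1: m=29, d=19, a=3
  k=2: m=28, d=4, a=14
  k=3: m=28, d=19, a=3
  k=4: m=29, d=1, a=58
d=1 and a=2a₀=58 at k=4, so the next step gives (m, d) = (29, 19) again — its k=1 value — and the period has length 4.

[29; 3, 14, 3, 58]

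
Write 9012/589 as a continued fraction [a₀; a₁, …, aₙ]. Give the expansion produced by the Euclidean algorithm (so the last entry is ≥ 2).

[15; 3, 3, 19, 3]

9012 = 15×589 + 177
589 = 3×177 + 58
177 = 3×58 + 3
58 = 19×3 + 1
3 = 3×1 + 0  (stop)
So 9012/589 = [15; 3, 3, 19, 3].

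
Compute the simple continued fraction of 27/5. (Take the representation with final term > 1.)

[5; 2, 2]

27 = 5·5 + 2
5 = 2·2 + 1
2 = 2·1 + 0  (stop)
So 27/5 = [5; 2, 2].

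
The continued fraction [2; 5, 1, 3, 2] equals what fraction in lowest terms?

113/52

Fold from the inside: start with 2/1.
  3 + 1/2 = 7/2
  1 + 2/7 = 9/7
  5 + 7/9 = 52/9
  2 + 9/52 = 113/52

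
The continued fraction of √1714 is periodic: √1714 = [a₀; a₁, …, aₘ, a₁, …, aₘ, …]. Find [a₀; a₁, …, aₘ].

a₀ = ⌊√1714⌋ = 41.
With m₀=0, d₀=1 and mₖ₊₁ = dₖaₖ − mₖ, dₖ₊₁ = (n − mₖ₊₁²)/dₖ, aₖ₊₁ = ⌊(a₀+mₖ₊₁)/dₖ₊₁⌋:
  k=1: m=41, d=33, a=2
  k=2: m=25, d=33, a=2
  k=3: m=41, d=1, a=82
d=1 and a=2a₀=82 at k=3, so the next step gives (m, d) = (41, 33) again — its k=1 value — and the period has length 3.

[41; 2, 2, 82]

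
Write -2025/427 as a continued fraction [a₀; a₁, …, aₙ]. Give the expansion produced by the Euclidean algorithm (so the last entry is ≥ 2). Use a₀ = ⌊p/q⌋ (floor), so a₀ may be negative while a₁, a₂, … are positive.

-2025 = -5×427 + 110
427 = 3×110 + 97
110 = 1×97 + 13
97 = 7×13 + 6
13 = 2×6 + 1
6 = 6×1 + 0  (stop)
So -2025/427 = [-5; 3, 1, 7, 2, 6].

[-5; 3, 1, 7, 2, 6]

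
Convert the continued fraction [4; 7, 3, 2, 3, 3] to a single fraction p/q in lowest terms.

2383/576

Using pₖ = aₖpₖ₋₁ + pₖ₋₂ and qₖ = aₖqₖ₋₁ + qₖ₋₂:
  k=0: a=4, p=4, q=1
  k=1: a=7, p=29, q=7
  k=2: a=3, p=91, q=22
  k=3: a=2, p=211, q=51
  k=4: a=3, p=724, q=175
  k=5: a=3, p=2383, q=576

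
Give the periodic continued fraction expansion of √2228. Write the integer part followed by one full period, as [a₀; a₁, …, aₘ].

a₀ = ⌊√2228⌋ = 47.

[47; 4, 1, 22, 1, 4, 94]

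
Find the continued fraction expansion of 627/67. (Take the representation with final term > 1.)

[9; 2, 1, 3, 1, 4]

627 = 9·67 + 24
67 = 2·24 + 19
24 = 1·19 + 5
19 = 3·5 + 4
5 = 1·4 + 1
4 = 4·1 + 0  (stop)
So 627/67 = [9; 2, 1, 3, 1, 4].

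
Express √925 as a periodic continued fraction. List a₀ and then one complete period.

[30; 2, 2, 2, 2, 60]

a₀ = ⌊√925⌋ = 30.
With m₀=0, d₀=1 and mₖ₊₁ = dₖaₖ − mₖ, dₖ₊₁ = (n − mₖ₊₁²)/dₖ, aₖ₊₁ = ⌊(a₀+mₖ₊₁)/dₖ₊₁⌋:
  k=1: m=30, d=25, a=2
  k=2: m=20, d=21, a=2
  k=3: m=22, d=21, a=2
  k=4: m=20, d=25, a=2
  k=5: m=30, d=1, a=60
d=1 and a=2a₀=60 at k=5, so the next step gives (m, d) = (30, 25) again — its k=1 value — and the period has length 5.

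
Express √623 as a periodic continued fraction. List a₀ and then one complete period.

[24; 1, 23, 1, 48]

a₀ = ⌊√623⌋ = 24.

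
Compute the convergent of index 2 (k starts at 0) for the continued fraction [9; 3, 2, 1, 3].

65/7

Using pₖ = aₖpₖ₋₁ + pₖ₋₂, qₖ = aₖqₖ₋₁ + qₖ₋₂ (with p₋₁=1, p₋₂=0, q₋₁=0, q₋₂=1):
  k=0: a=9, p=9, q=1
  k=1: a=3, p=28, q=3
  k=2: a=2, p=65, q=7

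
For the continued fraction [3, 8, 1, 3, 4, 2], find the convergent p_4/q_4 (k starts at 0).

Using pₖ = aₖpₖ₋₁ + pₖ₋₂, qₖ = aₖqₖ₋₁ + qₖ₋₂ (with p₋₁=1, p₋₂=0, q₋₁=0, q₋₂=1):
  k=0: a=3, p=3, q=1
  k=1: a=8, p=25, q=8
  k=2: a=1, p=28, q=9
  k=3: a=3, p=109, q=35
  k=4: a=4, p=464, q=149

464/149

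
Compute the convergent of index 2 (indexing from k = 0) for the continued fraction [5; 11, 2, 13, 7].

117/23

Using pₖ = aₖpₖ₋₁ + pₖ₋₂, qₖ = aₖqₖ₋₁ + qₖ₋₂ (with p₋₁=1, p₋₂=0, q₋₁=0, q₋₂=1):
  k=0: a=5, p=5, q=1
  k=1: a=11, p=56, q=11
  k=2: a=2, p=117, q=23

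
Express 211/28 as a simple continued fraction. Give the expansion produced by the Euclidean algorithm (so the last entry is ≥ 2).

211 = 7·28 + 15
28 = 1·15 + 13
15 = 1·13 + 2
13 = 6·2 + 1
2 = 2·1 + 0  (stop)
So 211/28 = [7; 1, 1, 6, 2].

[7; 1, 1, 6, 2]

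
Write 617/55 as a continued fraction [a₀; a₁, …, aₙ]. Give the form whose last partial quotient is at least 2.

[11; 4, 1, 1, 2, 2]

617 = 11·55 + 12
55 = 4·12 + 7
12 = 1·7 + 5
7 = 1·5 + 2
5 = 2·2 + 1
2 = 2·1 + 0  (stop)
So 617/55 = [11; 4, 1, 1, 2, 2].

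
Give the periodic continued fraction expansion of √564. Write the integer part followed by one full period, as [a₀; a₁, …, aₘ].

[23; 1, 2, 1, 46]

a₀ = ⌊√564⌋ = 23.
With m₀=0, d₀=1 and mₖ₊₁ = dₖaₖ − mₖ, dₖ₊₁ = (n − mₖ₊₁²)/dₖ, aₖ₊₁ = ⌊(a₀+mₖ₊₁)/dₖ₊₁⌋:
  k=1: m=23, d=35, a=1
  k=2: m=12, d=12, a=2
  k=3: m=12, d=35, a=1
  k=4: m=23, d=1, a=46
d=1 and a=2a₀=46 at k=4, so the next step gives (m, d) = (23, 35) again — its k=1 value — and the period has length 4.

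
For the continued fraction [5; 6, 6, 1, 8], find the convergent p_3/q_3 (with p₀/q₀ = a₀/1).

222/43

Using pₖ = aₖpₖ₋₁ + pₖ₋₂, qₖ = aₖqₖ₋₁ + qₖ₋₂ (with p₋₁=1, p₋₂=0, q₋₁=0, q₋₂=1):
  k=0: a=5, p=5, q=1
  k=1: a=6, p=31, q=6
  k=2: a=6, p=191, q=37
  k=3: a=1, p=222, q=43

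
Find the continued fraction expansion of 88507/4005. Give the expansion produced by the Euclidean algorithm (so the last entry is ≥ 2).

88507 = 22×4005 + 397
4005 = 10×397 + 35
397 = 11×35 + 12
35 = 2×12 + 11
12 = 1×11 + 1
11 = 11×1 + 0  (stop)
So 88507/4005 = [22; 10, 11, 2, 1, 11].

[22; 10, 11, 2, 1, 11]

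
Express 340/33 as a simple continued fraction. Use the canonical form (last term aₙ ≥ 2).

[10; 3, 3, 3]

340 = 10·33 + 10
33 = 3·10 + 3
10 = 3·3 + 1
3 = 3·1 + 0  (stop)
So 340/33 = [10; 3, 3, 3].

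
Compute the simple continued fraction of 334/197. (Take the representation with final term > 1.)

334 = 1×197 + 137
197 = 1×137 + 60
137 = 2×60 + 17
60 = 3×17 + 9
17 = 1×9 + 8
9 = 1×8 + 1
8 = 8×1 + 0  (stop)
So 334/197 = [1; 1, 2, 3, 1, 1, 8].

[1; 1, 2, 3, 1, 1, 8]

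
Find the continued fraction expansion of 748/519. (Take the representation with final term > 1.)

748 = 1*519 + 229
519 = 2*229 + 61
229 = 3*61 + 46
61 = 1*46 + 15
46 = 3*15 + 1
15 = 15*1 + 0  (stop)
So 748/519 = [1; 2, 3, 1, 3, 15].

[1; 2, 3, 1, 3, 15]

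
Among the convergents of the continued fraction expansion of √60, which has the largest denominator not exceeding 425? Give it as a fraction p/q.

1921/248

√60 = [7; 1, 2, 1, 14, …] (period length 4).
Convergents:
  p_0/q_0 = 7/1
  p_1/q_1 = 8/1
  p_2/q_2 = 23/3
  p_3/q_3 = 31/4
  p_4/q_4 = 457/59
  p_5/q_5 = 488/63
  p_6/q_6 = 1433/185
  p_7/q_7 = 1921/248
  p_8/q_8 = 28327/3657
q_7 = 248 ≤ 425 < 3657 = q_8, so the answer is 1921/248.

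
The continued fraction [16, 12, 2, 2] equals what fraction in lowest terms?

Fold from the inside: start with 2/1.
  2 + 1/2 = 5/2
  12 + 2/5 = 62/5
  16 + 5/62 = 997/62

997/62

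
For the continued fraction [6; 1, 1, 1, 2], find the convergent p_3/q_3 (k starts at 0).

Using pₖ = aₖpₖ₋₁ + pₖ₋₂, qₖ = aₖqₖ₋₁ + qₖ₋₂ (with p₋₁=1, p₋₂=0, q₋₁=0, q₋₂=1):
  k=0: a=6, p=6, q=1
  k=1: a=1, p=7, q=1
  k=2: a=1, p=13, q=2
  k=3: a=1, p=20, q=3

20/3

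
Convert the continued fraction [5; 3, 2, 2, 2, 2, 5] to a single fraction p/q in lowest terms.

2837/536

Using pₖ = aₖpₖ₋₁ + pₖ₋₂ and qₖ = aₖqₖ₋₁ + qₖ₋₂:
  k=0: a=5, p=5, q=1
  k=1: a=3, p=16, q=3
  k=2: a=2, p=37, q=7
  k=3: a=2, p=90, q=17
  k=4: a=2, p=217, q=41
  k=5: a=2, p=524, q=99
  k=6: a=5, p=2837, q=536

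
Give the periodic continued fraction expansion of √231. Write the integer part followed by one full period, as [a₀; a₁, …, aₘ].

[15; 5, 30]

a₀ = ⌊√231⌋ = 15.
With m₀=0, d₀=1 and mₖ₊₁ = dₖaₖ − mₖ, dₖ₊₁ = (n − mₖ₊₁²)/dₖ, aₖ₊₁ = ⌊(a₀+mₖ₊₁)/dₖ₊₁⌋:
  k=1: m=15, d=6, a=5
  k=2: m=15, d=1, a=30
d=1 and a=2a₀=30 at k=2, so the next step gives (m, d) = (15, 6) again — its k=1 value — and the period has length 2.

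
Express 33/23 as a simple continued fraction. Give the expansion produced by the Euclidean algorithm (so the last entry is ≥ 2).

33 = 1×23 + 10
23 = 2×10 + 3
10 = 3×3 + 1
3 = 3×1 + 0  (stop)
So 33/23 = [1; 2, 3, 3].

[1; 2, 3, 3]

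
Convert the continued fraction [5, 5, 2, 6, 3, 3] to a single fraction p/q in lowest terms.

3851/743

Using pₖ = aₖpₖ₋₁ + pₖ₋₂ and qₖ = aₖqₖ₋₁ + qₖ₋₂:
  k=0: a=5, p=5, q=1
  k=1: a=5, p=26, q=5
  k=2: a=2, p=57, q=11
  k=3: a=6, p=368, q=71
  k=4: a=3, p=1161, q=224
  k=5: a=3, p=3851, q=743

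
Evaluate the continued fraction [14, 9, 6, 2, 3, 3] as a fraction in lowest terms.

19118/1355

Using pₖ = aₖpₖ₋₁ + pₖ₋₂ and qₖ = aₖqₖ₋₁ + qₖ₋₂:
  k=0: a=14, p=14, q=1
  k=1: a=9, p=127, q=9
  k=2: a=6, p=776, q=55
  k=3: a=2, p=1679, q=119
  k=4: a=3, p=5813, q=412
  k=5: a=3, p=19118, q=1355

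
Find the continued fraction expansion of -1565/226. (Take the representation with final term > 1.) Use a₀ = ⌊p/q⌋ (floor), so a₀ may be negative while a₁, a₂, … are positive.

[-7; 13, 3, 2, 2]

-1565 = -7·226 + 17
226 = 13·17 + 5
17 = 3·5 + 2
5 = 2·2 + 1
2 = 2·1 + 0  (stop)
So -1565/226 = [-7; 13, 3, 2, 2].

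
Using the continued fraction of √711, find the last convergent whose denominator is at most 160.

4213/158

√711 = [26; 1, 1, 1, 52, …] (period length 4).
Convergents:
  p_0/q_0 = 26/1
  p_1/q_1 = 27/1
  p_2/q_2 = 53/2
  p_3/q_3 = 80/3
  p_4/q_4 = 4213/158
  p_5/q_5 = 4293/161
q_4 = 158 ≤ 160 < 161 = q_5, so the answer is 4213/158.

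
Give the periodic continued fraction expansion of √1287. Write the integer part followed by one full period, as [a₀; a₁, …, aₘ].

a₀ = ⌊√1287⌋ = 35.
With m₀=0, d₀=1 and mₖ₊₁ = dₖaₖ − mₖ, dₖ₊₁ = (n − mₖ₊₁²)/dₖ, aₖ₊₁ = ⌊(a₀+mₖ₊₁)/dₖ₊₁⌋:
  k=1: m=35, d=62, a=1
  k=2: m=27, d=9, a=6
  k=3: m=27, d=62, a=1
  k=4: m=35, d=1, a=70
d=1 and a=2a₀=70 at k=4, so the next step gives (m, d) = (35, 62) again — its k=1 value — and the period has length 4.

[35; 1, 6, 1, 70]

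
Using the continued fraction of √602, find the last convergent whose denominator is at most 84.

687/28

√602 = [24; 1, 1, 6, 1, 1, 48, …] (period length 6).
Convergents:
  p_0/q_0 = 24/1
  p_1/q_1 = 25/1
  p_2/q_2 = 49/2
  p_3/q_3 = 319/13
  p_4/q_4 = 368/15
  p_5/q_5 = 687/28
  p_6/q_6 = 33344/1359
q_5 = 28 ≤ 84 < 1359 = q_6, so the answer is 687/28.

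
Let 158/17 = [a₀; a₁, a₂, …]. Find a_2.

158 = 9·17 + 5   →  a_0 = 9
17 = 3·5 + 2   →  a_1 = 3
5 = 2·2 + 1   →  a_2 = 2

2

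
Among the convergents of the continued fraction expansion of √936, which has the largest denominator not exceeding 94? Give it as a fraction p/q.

√936 = [30; 1, 1, 2, 6, 2, 1, 1, 60, …] (period length 8).
Convergents:
  p_0/q_0 = 30/1
  p_1/q_1 = 31/1
  p_2/q_2 = 61/2
  p_3/q_3 = 153/5
  p_4/q_4 = 979/32
  p_5/q_5 = 2111/69
  p_6/q_6 = 3090/101
q_5 = 69 ≤ 94 < 101 = q_6, so the answer is 2111/69.

2111/69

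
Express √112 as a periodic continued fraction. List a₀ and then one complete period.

[10; 1, 1, 2, 1, 1, 20]

a₀ = ⌊√112⌋ = 10.
With m₀=0, d₀=1 and mₖ₊₁ = dₖaₖ − mₖ, dₖ₊₁ = (n − mₖ₊₁²)/dₖ, aₖ₊₁ = ⌊(a₀+mₖ₊₁)/dₖ₊₁⌋:
  k=1: m=10, d=12, a=1
  k=2: m=2, d=9, a=1
  k=3: m=7, d=7, a=2
  k=4: m=7, d=9, a=1
  k=5: m=2, d=12, a=1
  k=6: m=10, d=1, a=20
d=1 and a=2a₀=20 at k=6, so the next step gives (m, d) = (10, 12) again — its k=1 value — and the period has length 6.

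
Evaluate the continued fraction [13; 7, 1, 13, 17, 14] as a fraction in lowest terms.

349693/26641

Fold from the inside: start with 14/1.
  17 + 1/14 = 239/14
  13 + 14/239 = 3121/239
  1 + 239/3121 = 3360/3121
  7 + 3121/3360 = 26641/3360
  13 + 3360/26641 = 349693/26641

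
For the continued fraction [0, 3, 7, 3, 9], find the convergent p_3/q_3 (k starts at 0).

Using pₖ = aₖpₖ₋₁ + pₖ₋₂, qₖ = aₖqₖ₋₁ + qₖ₋₂ (with p₋₁=1, p₋₂=0, q₋₁=0, q₋₂=1):
  k=0: a=0, p=0, q=1
  k=1: a=3, p=1, q=3
  k=2: a=7, p=7, q=22
  k=3: a=3, p=22, q=69

22/69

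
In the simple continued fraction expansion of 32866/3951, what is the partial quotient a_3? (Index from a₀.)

9

32866 = 8·3951 + 1258   →  a_0 = 8
3951 = 3·1258 + 177   →  a_1 = 3
1258 = 7·177 + 19   →  a_2 = 7
177 = 9·19 + 6   →  a_3 = 9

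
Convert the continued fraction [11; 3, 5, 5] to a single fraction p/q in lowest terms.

939/83

Fold from the inside: start with 5/1.
  5 + 1/5 = 26/5
  3 + 5/26 = 83/26
  11 + 26/83 = 939/83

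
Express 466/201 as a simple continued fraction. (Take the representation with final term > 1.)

[2; 3, 7, 9]

466 = 2×201 + 64
201 = 3×64 + 9
64 = 7×9 + 1
9 = 9×1 + 0  (stop)
So 466/201 = [2; 3, 7, 9].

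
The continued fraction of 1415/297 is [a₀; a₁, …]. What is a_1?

1

1415 = 4·297 + 227   →  a_0 = 4
297 = 1·227 + 70   →  a_1 = 1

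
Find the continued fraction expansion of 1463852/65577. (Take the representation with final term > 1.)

[22; 3, 10, 16, 2, 3, 18]

1463852 = 22*65577 + 21158
65577 = 3*21158 + 2103
21158 = 10*2103 + 128
2103 = 16*128 + 55
128 = 2*55 + 18
55 = 3*18 + 1
18 = 18*1 + 0  (stop)
So 1463852/65577 = [22; 3, 10, 16, 2, 3, 18].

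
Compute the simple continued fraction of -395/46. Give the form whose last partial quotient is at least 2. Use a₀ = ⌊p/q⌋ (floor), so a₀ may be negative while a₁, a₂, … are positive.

[-9; 2, 2, 2, 1, 2]

-395 = -9*46 + 19
46 = 2*19 + 8
19 = 2*8 + 3
8 = 2*3 + 2
3 = 1*2 + 1
2 = 2*1 + 0  (stop)
So -395/46 = [-9; 2, 2, 2, 1, 2].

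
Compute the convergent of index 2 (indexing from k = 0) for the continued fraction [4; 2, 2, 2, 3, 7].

22/5

Using pₖ = aₖpₖ₋₁ + pₖ₋₂, qₖ = aₖqₖ₋₁ + qₖ₋₂ (with p₋₁=1, p₋₂=0, q₋₁=0, q₋₂=1):
  k=0: a=4, p=4, q=1
  k=1: a=2, p=9, q=2
  k=2: a=2, p=22, q=5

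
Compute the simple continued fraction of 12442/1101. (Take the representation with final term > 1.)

[11; 3, 3, 15, 2, 3]

12442 = 11×1101 + 331
1101 = 3×331 + 108
331 = 3×108 + 7
108 = 15×7 + 3
7 = 2×3 + 1
3 = 3×1 + 0  (stop)
So 12442/1101 = [11; 3, 3, 15, 2, 3].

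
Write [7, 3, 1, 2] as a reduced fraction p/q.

Using pₖ = aₖpₖ₋₁ + pₖ₋₂ and qₖ = aₖqₖ₋₁ + qₖ₋₂:
  k=0: a=7, p=7, q=1
  k=1: a=3, p=22, q=3
  k=2: a=1, p=29, q=4
  k=3: a=2, p=80, q=11

80/11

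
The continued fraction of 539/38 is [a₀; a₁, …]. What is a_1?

5

539 = 14·38 + 7   →  a_0 = 14
38 = 5·7 + 3   →  a_1 = 5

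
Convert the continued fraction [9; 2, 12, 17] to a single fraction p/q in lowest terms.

4048/427

Fold from the inside: start with 17/1.
  12 + 1/17 = 205/17
  2 + 17/205 = 427/205
  9 + 205/427 = 4048/427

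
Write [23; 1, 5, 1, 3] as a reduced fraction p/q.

644/27

Fold from the inside: start with 3/1.
  1 + 1/3 = 4/3
  5 + 3/4 = 23/4
  1 + 4/23 = 27/23
  23 + 23/27 = 644/27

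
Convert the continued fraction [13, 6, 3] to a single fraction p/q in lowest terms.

Using pₖ = aₖpₖ₋₁ + pₖ₋₂ and qₖ = aₖqₖ₋₁ + qₖ₋₂:
  k=0: a=13, p=13, q=1
  k=1: a=6, p=79, q=6
  k=2: a=3, p=250, q=19

250/19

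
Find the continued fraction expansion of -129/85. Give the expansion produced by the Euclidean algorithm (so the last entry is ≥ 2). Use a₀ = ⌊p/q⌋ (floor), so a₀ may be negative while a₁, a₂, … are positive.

-129 = -2*85 + 41
85 = 2*41 + 3
41 = 13*3 + 2
3 = 1*2 + 1
2 = 2*1 + 0  (stop)
So -129/85 = [-2; 2, 13, 1, 2].

[-2; 2, 13, 1, 2]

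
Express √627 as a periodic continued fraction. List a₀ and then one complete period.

[25; 25, 50]

a₀ = ⌊√627⌋ = 25.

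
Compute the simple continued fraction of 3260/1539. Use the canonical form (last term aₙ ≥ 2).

[2; 8, 2, 5, 5, 3]

3260 = 2×1539 + 182
1539 = 8×182 + 83
182 = 2×83 + 16
83 = 5×16 + 3
16 = 5×3 + 1
3 = 3×1 + 0  (stop)
So 3260/1539 = [2; 8, 2, 5, 5, 3].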